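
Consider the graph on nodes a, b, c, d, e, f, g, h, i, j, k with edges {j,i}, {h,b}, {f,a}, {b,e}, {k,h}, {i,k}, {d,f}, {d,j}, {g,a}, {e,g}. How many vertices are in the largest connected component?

10

c is isolated — a component by itself.
Starting from a we can reach a, b, d, e, f, g, h, i, j, k. That is one component of size 10.
The largest has 10 vertices.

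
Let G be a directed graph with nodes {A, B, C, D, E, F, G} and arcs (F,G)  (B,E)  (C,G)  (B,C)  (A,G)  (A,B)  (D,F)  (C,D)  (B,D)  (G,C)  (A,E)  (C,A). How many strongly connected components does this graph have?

{A, B, C, D, F, G} are all mutually reachable — one SCC of size 6.
{E} is an SCC by itself.
That gives 2 strongly connected components.

2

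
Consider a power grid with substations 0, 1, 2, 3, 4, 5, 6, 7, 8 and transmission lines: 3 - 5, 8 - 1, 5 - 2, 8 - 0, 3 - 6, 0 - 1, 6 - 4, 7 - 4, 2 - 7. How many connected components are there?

2

Starting from 0 we can reach 0, 1, 8. That is one component of size 3.
Starting from 2 we can reach 2, 3, 4, 5, 6, 7. That is one component of size 6.
Total: 2 components.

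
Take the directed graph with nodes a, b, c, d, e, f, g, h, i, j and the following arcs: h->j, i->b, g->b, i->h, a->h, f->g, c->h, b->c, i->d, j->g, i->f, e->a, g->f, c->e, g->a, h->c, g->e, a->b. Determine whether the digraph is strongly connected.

There is no directed path from d to g, so the graph is not strongly connected.

No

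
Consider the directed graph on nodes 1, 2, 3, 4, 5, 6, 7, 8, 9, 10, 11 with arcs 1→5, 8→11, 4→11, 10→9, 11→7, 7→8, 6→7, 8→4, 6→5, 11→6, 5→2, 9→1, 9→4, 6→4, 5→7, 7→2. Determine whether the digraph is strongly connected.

No

There is no directed path from 4 to 10, so the graph is not strongly connected.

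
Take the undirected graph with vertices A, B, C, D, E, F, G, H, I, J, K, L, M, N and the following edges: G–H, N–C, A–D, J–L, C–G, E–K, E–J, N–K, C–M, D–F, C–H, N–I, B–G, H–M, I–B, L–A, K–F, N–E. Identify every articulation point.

Removing N increases the component count from 1 to 2, so N is a cut vertex.
By contrast removing A leaves 1 component; it is not a cut vertex. No other vertex is a cut vertex either.

N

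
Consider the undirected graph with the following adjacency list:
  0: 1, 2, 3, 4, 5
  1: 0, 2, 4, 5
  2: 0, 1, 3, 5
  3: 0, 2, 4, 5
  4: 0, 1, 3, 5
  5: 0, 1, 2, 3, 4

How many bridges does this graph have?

0

The edges on the cycle 1-2-0-1 are not bridges since each lies on that cycle.
Every edge lies on some cycle, so there are no bridges.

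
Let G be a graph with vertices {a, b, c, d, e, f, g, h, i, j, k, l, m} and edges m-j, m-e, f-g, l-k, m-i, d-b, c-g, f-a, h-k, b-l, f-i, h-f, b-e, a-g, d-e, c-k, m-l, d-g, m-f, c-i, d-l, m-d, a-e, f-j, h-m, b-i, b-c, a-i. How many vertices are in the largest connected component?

13

Starting from a we can reach a, b, c, d, e, f, g, h, i, j, k, l, m. That is one component of size 13.
The largest has 13 vertices.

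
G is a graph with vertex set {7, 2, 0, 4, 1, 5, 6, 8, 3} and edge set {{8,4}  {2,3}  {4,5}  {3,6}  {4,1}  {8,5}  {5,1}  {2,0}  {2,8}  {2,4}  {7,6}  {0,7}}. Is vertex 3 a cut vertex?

No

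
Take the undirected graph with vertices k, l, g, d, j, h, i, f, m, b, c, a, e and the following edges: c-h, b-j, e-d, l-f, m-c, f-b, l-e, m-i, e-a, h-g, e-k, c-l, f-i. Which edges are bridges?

a-e, b-f, b-j, c-h, d-e, e-k, e-l, g-h

The edges on the cycle m-c-l-f-i-m are not bridges since each lies on that cycle.
But removing e-a disconnects e from a; removing g-h disconnects g from h; removing h-c disconnects h from c; removing b-j disconnects b from j — these are bridges.
In total 8 edges are bridges.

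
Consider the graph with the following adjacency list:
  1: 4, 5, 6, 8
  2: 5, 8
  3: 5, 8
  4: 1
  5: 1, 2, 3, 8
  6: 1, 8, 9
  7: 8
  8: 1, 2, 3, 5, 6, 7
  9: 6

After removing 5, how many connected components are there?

1

With 5 gone, the remaining components are: {1, 2, 3, 4, 6, 7, 8, 9}.
That is 1 component.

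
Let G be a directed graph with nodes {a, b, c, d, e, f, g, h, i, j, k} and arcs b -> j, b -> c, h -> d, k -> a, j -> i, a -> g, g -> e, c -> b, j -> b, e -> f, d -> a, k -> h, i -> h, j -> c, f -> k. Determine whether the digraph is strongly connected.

No

There is no directed path from i to j, so the graph is not strongly connected.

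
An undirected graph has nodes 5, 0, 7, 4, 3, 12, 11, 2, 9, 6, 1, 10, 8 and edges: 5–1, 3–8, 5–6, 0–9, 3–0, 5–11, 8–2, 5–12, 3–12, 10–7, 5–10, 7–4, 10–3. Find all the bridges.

The edges on the cycle 5-10-3-12-5 are not bridges since each lies on that cycle.
But removing 8–3 disconnects 8 from 3; removing 5–1 disconnects 5 from 1; removing 3–0 disconnects 3 from 0; removing 5–6 disconnects 5 from 6 — these are bridges.
In total 9 edges are bridges.

0-3, 0-9, 1-5, 10-7, 11-5, 2-8, 3-8, 4-7, 5-6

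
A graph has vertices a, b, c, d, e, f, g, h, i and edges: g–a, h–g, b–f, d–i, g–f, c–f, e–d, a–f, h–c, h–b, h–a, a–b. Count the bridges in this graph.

2

The edges on the cycle h-g-a-b-h are not bridges since each lies on that cycle.
But removing e–d disconnects e from d; removing i–d disconnects i from d — these are bridges.
That makes 2 bridges.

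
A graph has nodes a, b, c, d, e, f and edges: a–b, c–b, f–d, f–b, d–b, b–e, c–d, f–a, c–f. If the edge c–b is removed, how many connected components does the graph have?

1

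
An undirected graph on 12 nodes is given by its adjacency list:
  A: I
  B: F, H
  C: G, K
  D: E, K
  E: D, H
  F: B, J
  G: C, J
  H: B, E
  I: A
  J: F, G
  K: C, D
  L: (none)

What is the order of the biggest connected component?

9

L is isolated — a component by itself.
Starting from A we can reach A, I. That is one component of size 2.
Starting from B we can reach B, C, D, E, F, G, H, J, K. That is one component of size 9.
The largest has 9 vertices.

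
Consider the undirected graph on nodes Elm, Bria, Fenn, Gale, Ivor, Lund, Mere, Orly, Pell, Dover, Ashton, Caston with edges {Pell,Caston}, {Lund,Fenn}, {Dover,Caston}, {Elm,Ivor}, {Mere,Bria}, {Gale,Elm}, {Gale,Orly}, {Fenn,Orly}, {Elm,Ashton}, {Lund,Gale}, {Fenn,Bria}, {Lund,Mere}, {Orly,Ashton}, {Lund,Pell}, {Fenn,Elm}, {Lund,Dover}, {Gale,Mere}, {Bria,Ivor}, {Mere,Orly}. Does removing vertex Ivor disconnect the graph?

No

Deleting Ivor leaves 1 component (was 1) (its neighbors Elm, Bria remain connected to each other), so Ivor is not a cut vertex.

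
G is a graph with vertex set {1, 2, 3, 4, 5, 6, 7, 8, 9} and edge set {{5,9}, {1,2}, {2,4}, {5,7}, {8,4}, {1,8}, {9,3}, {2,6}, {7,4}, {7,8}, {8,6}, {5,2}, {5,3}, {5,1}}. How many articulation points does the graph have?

Removing 5 increases the component count from 1 to 2, so 5 is a cut vertex.
By contrast removing 3 leaves 1 component; it is not a cut vertex. No other vertex is a cut vertex either.

1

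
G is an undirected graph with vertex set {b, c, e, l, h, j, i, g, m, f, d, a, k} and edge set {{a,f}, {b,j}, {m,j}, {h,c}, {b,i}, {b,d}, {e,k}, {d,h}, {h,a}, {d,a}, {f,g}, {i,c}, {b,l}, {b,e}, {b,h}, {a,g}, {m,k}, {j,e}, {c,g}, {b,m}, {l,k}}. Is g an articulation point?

Deleting g leaves 1 component (was 1) (its neighbors a, c, f remain connected to each other), so g is not a cut vertex.

No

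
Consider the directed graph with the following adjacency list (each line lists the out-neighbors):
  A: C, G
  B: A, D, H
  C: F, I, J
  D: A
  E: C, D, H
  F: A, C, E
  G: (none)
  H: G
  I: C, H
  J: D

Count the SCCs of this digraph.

4

{A, C, D, E, F, I, J} are all mutually reachable — one SCC of size 7.
{B} is an SCC by itself.
{G} is an SCC by itself.
{H} is an SCC by itself.
That gives 4 strongly connected components.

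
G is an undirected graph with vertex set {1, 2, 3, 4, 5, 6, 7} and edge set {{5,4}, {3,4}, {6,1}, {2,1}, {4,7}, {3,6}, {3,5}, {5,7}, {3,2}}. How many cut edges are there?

0

The edges on the cycle 3-6-1-2-3 are not bridges since each lies on that cycle.
Every edge lies on some cycle, so there are no bridges.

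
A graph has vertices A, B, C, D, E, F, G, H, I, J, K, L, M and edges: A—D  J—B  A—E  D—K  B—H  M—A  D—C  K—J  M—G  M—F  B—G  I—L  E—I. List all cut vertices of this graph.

A, B, D, E, I, M

Removing A increases the component count from 1 to 2, so A is a cut vertex.
Removing B increases the component count from 1 to 2, so B is a cut vertex.
Removing D increases the component count from 1 to 2, so D is a cut vertex.
Likewise E, I, M are cut vertices.
By contrast removing H leaves 1 component; it is not a cut vertex. No other vertex is a cut vertex either.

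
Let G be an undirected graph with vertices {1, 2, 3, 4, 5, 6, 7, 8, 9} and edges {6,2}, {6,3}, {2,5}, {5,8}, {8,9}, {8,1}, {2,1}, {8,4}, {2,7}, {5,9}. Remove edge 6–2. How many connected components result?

2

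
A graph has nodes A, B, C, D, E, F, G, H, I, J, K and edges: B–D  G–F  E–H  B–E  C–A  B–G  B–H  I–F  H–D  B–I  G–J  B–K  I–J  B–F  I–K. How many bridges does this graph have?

1

The edges on the cycle B-E-H-D-B are not bridges since each lies on that cycle.
But removing C–A disconnects C from A — this is a bridge.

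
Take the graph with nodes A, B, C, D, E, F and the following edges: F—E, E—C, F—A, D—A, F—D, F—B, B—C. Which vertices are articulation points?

Removing F increases the component count from 1 to 2, so F is a cut vertex.
By contrast removing B leaves 1 component; it is not a cut vertex. No other vertex is a cut vertex either.

F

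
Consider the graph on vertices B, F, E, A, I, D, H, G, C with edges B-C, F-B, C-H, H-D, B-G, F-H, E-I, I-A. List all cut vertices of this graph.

Removing B increases the component count from 2 to 3, so B is a cut vertex.
Removing H increases the component count from 2 to 3, so H is a cut vertex.
Removing I increases the component count from 2 to 3, so I is a cut vertex.
By contrast removing A leaves 2 components; it is not a cut vertex. No other vertex is a cut vertex either.

B, H, I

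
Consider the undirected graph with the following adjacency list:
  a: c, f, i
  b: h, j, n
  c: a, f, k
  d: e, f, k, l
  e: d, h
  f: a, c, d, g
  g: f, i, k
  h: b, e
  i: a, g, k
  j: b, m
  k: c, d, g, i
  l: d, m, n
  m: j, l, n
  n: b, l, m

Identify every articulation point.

d

Removing d increases the component count from 1 to 2, so d is a cut vertex.
By contrast removing c leaves 1 component; it is not a cut vertex. No other vertex is a cut vertex either.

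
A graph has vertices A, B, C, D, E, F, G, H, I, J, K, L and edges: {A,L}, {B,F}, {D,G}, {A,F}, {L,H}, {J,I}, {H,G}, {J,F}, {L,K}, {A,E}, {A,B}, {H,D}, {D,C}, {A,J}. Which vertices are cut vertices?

Removing A increases the component count from 1 to 3, so A is a cut vertex.
Removing D increases the component count from 1 to 2, so D is a cut vertex.
Removing H increases the component count from 1 to 2, so H is a cut vertex.
Likewise J, L are cut vertices.
By contrast removing C leaves 1 component; it is not a cut vertex. No other vertex is a cut vertex either.

A, D, H, J, L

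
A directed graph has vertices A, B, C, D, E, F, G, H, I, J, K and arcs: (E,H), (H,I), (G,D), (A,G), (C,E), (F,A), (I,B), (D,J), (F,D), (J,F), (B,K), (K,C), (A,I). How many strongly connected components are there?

2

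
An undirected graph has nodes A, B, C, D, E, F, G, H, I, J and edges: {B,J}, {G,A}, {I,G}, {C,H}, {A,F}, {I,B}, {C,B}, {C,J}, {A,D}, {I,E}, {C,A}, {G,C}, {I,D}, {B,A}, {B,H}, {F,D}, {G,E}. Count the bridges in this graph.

0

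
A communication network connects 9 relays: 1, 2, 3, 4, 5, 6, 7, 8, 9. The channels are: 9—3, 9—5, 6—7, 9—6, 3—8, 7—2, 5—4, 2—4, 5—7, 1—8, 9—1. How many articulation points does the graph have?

1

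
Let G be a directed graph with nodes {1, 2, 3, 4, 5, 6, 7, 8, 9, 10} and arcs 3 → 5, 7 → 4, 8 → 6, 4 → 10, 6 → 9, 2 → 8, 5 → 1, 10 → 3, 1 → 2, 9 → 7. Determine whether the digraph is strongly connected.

From 7 we can reach every vertex (1, 2, 3, 4, 5, 6, 7, 8, 9, 10), and every vertex can reach 7 (1, 2, 3, 4, 5, 6, 7, 8, 9, 10). So the whole graph is one strongly connected component.

Yes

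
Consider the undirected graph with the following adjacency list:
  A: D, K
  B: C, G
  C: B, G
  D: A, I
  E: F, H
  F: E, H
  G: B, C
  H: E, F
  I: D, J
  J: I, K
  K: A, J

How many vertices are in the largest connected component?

Starting from B we can reach B, C, G. That is one component of size 3.
Starting from E we can reach E, F, H. That is one component of size 3.
Starting from A we can reach A, D, I, J, K. That is one component of size 5.
The largest has 5 vertices.

5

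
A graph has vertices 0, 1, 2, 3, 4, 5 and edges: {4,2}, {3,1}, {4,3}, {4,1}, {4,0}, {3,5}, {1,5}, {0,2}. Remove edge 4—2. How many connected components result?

4 and 2 are still connected via 4-0-2, so the component count stays at 1.

1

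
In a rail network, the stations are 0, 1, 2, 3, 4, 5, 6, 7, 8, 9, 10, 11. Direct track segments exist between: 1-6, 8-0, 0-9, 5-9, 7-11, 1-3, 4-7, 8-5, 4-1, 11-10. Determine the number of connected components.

2 is isolated — a component by itself.
Starting from 0 we can reach 0, 5, 8, 9. That is one component of size 4.
Starting from 1 we can reach 1, 3, 4, 6, 7, 10, 11. That is one component of size 7.
Total: 3 components.

3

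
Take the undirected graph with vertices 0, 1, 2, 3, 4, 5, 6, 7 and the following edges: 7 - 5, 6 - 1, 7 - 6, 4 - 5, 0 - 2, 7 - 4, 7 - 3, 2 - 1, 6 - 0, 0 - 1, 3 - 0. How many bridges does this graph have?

0

The edges on the cycle 7-4-5-7 are not bridges since each lies on that cycle.
Every edge lies on some cycle, so there are no bridges.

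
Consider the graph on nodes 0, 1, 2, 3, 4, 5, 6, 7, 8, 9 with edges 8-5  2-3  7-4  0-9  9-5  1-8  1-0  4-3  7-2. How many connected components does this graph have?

3

6 is isolated — a component by itself.
Starting from 2 we can reach 2, 3, 4, 7. That is one component of size 4.
Starting from 0 we can reach 0, 1, 5, 8, 9. That is one component of size 5.
Total: 3 components.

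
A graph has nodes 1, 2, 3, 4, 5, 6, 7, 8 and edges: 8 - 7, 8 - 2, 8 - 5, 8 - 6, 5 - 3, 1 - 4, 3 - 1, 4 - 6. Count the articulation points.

1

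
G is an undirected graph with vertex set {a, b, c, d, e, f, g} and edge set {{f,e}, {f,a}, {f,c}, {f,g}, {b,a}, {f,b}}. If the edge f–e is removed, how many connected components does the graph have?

3

Before removal there are 2 components.
f–e is a bridge — removing it separates f's side from e's side.
After removal: 3 components.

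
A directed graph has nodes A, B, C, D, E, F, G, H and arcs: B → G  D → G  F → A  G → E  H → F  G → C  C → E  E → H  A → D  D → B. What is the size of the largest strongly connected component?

8

{A, B, C, D, E, F, G, H} are all mutually reachable — one SCC of size 8.
The largest has 8 vertices.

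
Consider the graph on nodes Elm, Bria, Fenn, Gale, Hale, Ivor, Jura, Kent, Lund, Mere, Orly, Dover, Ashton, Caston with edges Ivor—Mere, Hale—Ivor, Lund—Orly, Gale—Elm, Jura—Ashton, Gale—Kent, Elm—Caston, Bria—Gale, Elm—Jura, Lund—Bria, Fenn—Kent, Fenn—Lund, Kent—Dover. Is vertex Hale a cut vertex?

Deleting Hale leaves 2 components (was 2), so Hale is not a cut vertex.

No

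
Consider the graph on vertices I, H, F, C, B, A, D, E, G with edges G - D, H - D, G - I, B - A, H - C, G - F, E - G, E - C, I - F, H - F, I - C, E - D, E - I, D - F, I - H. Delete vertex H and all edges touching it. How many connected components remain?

2

With H gone, the remaining components are: {A, B}; {C, D, E, F, G, I}.
That is 2 components.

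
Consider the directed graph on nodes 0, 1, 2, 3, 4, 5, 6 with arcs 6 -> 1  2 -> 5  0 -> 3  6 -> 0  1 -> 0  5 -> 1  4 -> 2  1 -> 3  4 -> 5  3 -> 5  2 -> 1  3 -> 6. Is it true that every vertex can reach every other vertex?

No

There is no directed path from 5 to 4, so the graph is not strongly connected.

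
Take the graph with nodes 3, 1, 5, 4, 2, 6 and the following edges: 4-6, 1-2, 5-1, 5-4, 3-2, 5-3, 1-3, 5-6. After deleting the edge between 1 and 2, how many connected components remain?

1

1 and 2 are still connected via 1-3-2, so the component count stays at 1.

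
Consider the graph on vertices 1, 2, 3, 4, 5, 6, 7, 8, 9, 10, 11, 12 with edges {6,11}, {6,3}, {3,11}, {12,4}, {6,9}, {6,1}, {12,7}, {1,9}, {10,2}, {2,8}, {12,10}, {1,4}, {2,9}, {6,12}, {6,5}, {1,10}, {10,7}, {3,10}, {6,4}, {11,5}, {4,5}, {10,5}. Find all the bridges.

The edges on the cycle 6-1-4-6 are not bridges since each lies on that cycle.
But removing 2—8 disconnects 2 from 8 — this is a bridge.

2-8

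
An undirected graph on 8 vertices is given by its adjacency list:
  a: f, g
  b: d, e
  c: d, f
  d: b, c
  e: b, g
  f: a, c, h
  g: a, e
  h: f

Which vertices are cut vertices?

f

Removing f increases the component count from 1 to 2, so f is a cut vertex.
By contrast removing e leaves 1 component; it is not a cut vertex. No other vertex is a cut vertex either.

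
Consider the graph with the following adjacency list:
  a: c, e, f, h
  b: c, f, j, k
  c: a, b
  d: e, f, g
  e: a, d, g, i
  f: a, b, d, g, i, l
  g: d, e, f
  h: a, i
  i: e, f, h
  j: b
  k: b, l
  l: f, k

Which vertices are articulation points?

b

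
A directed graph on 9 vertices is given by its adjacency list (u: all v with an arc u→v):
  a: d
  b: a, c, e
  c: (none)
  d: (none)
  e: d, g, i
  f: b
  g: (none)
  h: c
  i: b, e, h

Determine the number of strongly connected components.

7

{b, e, i} are all mutually reachable — one SCC of size 3.
{c} is an SCC by itself.
{d} is an SCC by itself.
{h} is an SCC by itself.
{f} is an SCC by itself.
(and 2 more singleton SCCs)
That gives 7 strongly connected components.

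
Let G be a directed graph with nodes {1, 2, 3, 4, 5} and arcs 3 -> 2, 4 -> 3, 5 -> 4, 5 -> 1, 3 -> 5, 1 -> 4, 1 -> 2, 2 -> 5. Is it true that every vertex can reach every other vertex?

From 1 we can reach every vertex (1, 2, 3, 4, 5), and every vertex can reach 1 (1, 2, 3, 4, 5). So the whole graph is one strongly connected component.

Yes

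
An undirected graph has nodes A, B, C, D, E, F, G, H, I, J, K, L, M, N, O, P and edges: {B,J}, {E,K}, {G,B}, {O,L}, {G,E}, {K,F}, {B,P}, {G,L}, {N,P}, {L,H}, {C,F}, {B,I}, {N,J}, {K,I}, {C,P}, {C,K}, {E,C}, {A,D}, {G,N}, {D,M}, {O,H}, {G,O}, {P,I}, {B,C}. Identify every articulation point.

D, G

Removing D increases the component count from 2 to 3, so D is a cut vertex.
Removing G increases the component count from 2 to 3, so G is a cut vertex.
By contrast removing L leaves 2 components; it is not a cut vertex. No other vertex is a cut vertex either.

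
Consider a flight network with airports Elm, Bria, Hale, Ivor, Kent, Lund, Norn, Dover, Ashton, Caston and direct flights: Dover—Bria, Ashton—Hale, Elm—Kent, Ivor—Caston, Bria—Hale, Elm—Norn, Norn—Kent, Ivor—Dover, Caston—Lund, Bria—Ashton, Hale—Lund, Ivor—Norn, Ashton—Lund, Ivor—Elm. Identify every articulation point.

Ivor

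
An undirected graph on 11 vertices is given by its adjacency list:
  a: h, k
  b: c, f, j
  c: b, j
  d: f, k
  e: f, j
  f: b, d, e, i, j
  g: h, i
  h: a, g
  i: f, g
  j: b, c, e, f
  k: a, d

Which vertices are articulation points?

f

Removing f increases the component count from 1 to 2, so f is a cut vertex.
By contrast removing d leaves 1 component; it is not a cut vertex. No other vertex is a cut vertex either.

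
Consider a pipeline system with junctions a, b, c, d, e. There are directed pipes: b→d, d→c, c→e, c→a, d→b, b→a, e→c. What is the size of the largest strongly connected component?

2

{c, e} are all mutually reachable — one SCC of size 2.
{b, d} are all mutually reachable — one SCC of size 2.
{a} is an SCC by itself.
The largest has 2 vertices.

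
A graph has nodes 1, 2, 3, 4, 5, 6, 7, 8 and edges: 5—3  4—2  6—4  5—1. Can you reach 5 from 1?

Yes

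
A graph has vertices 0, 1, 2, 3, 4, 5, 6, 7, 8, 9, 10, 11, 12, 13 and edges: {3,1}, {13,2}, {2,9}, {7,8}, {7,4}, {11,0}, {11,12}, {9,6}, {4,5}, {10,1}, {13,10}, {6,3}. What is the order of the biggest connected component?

7

Starting from 0 we can reach 0, 11, 12. That is one component of size 3.
Starting from 4 we can reach 4, 5, 7, 8. That is one component of size 4.
Starting from 1 we can reach 1, 2, 3, 6, 9, 10, 13. That is one component of size 7.
The largest has 7 vertices.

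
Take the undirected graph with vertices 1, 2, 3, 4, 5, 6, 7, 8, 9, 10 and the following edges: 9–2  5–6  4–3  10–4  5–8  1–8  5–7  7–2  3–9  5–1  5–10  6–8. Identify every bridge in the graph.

The edges on the cycle 5-6-8-5 are not bridges since each lies on that cycle.
Every edge lies on some cycle, so there are no bridges.

none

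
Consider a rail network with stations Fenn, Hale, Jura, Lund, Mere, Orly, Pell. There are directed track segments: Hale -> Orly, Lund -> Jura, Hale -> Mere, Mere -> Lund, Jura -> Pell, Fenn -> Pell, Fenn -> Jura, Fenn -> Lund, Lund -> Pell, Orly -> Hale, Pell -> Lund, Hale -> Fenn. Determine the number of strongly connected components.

4

{Jura, Lund, Pell} are all mutually reachable — one SCC of size 3.
{Hale, Orly} are all mutually reachable — one SCC of size 2.
{Mere} is an SCC by itself.
{Fenn} is an SCC by itself.
That gives 4 strongly connected components.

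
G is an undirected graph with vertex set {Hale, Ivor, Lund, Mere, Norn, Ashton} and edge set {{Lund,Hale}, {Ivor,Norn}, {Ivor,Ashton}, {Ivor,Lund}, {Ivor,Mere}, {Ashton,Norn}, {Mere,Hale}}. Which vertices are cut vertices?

Removing Ivor increases the component count from 1 to 2, so Ivor is a cut vertex.
By contrast removing Hale leaves 1 component; it is not a cut vertex. No other vertex is a cut vertex either.

Ivor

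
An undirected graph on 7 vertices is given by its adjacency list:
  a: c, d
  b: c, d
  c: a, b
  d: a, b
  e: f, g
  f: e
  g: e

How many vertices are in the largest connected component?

Starting from e we can reach e, f, g. That is one component of size 3.
Starting from a we can reach a, b, c, d. That is one component of size 4.
The largest has 4 vertices.

4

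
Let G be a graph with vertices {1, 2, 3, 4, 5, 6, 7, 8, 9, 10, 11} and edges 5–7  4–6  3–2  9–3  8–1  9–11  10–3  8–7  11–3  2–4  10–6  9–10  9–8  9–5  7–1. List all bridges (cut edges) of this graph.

The edges on the cycle 9-5-7-1-8-9 are not bridges since each lies on that cycle.
Every edge lies on some cycle, so there are no bridges.

none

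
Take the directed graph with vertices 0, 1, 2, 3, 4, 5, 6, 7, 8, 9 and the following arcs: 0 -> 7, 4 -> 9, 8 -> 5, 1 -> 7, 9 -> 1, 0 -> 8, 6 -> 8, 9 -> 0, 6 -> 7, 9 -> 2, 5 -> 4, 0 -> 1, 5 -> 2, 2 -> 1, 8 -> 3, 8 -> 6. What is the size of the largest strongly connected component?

6

{0, 4, 5, 6, 8, 9} are all mutually reachable — one SCC of size 6.
{2} is an SCC by itself.
{7} is an SCC by itself.
{1} is an SCC by itself.
{3} is an SCC by itself.
The largest has 6 vertices.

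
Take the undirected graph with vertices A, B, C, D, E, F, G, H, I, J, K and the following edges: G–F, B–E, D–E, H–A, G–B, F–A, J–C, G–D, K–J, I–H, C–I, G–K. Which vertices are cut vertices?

Removing G increases the component count from 1 to 2, so G is a cut vertex.
By contrast removing D leaves 1 component; it is not a cut vertex. No other vertex is a cut vertex either.

G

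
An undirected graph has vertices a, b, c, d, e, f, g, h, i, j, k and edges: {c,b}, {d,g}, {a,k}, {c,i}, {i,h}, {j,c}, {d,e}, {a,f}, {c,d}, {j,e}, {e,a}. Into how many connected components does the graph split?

1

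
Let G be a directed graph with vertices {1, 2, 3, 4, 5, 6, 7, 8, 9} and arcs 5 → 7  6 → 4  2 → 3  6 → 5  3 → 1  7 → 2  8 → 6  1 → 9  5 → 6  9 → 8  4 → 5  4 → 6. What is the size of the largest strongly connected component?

9

{1, 2, 3, 4, 5, 6, 7, 8, 9} are all mutually reachable — one SCC of size 9.
The largest has 9 vertices.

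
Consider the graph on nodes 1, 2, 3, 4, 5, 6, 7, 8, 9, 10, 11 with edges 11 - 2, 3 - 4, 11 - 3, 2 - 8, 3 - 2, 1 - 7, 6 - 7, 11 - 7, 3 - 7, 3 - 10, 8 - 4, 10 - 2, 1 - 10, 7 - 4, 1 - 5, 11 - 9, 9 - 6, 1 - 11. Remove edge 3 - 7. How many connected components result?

1

3 and 7 are still connected via 3-11-7, so the component count stays at 1.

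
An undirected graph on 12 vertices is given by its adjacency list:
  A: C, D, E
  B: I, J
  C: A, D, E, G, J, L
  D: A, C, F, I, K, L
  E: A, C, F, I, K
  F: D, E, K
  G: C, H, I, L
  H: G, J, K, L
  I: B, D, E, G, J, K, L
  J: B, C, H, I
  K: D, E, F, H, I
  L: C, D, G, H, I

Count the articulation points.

0

Removing I, for instance, still leaves 1 component. No single vertex removal increases the component count — the graph has no articulation points.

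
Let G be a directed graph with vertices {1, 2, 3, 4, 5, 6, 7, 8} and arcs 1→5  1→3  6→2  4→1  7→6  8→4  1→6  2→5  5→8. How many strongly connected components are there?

{1, 2, 4, 5, 6, 8} are all mutually reachable — one SCC of size 6.
{7} is an SCC by itself.
{3} is an SCC by itself.
That gives 3 strongly connected components.

3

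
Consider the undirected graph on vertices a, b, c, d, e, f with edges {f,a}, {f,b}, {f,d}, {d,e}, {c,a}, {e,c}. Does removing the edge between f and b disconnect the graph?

Yes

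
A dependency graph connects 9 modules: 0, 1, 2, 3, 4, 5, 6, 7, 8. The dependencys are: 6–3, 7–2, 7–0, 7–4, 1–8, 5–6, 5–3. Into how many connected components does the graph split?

3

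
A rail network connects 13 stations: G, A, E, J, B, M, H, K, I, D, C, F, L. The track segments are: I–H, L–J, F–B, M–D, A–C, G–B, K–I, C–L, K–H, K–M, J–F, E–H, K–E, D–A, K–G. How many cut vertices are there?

1

Removing K increases the component count from 1 to 2, so K is a cut vertex.
By contrast removing M leaves 1 component; it is not a cut vertex. No other vertex is a cut vertex either.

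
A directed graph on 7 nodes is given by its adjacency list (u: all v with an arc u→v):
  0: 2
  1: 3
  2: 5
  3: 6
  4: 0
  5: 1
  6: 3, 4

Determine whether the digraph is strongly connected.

From 4 we can reach every vertex (0, 1, 2, 3, 4, 5, 6), and every vertex can reach 4 (0, 1, 2, 3, 4, 5, 6). So the whole graph is one strongly connected component.

Yes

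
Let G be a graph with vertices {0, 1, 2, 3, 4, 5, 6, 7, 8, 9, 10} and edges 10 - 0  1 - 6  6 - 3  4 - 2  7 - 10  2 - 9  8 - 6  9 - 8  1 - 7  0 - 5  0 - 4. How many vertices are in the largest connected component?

11

Starting from 0 we can reach 0, 1, 2, 3, 4, 5, 6, 7, 8, 9, 10. That is one component of size 11.
The largest has 11 vertices.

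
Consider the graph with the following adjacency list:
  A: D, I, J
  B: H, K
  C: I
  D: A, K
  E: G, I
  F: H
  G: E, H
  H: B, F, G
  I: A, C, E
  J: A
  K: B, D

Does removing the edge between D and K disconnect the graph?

No

After removing D-K, the path D-A-I-E-G-H-B-K still connects them, so the edge is not a bridge.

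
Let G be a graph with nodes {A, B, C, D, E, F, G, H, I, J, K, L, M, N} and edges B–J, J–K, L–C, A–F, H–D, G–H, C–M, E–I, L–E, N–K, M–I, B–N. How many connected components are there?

Starting from A we can reach A, F. That is one component of size 2.
Starting from D we can reach D, G, H. That is one component of size 3.
Starting from B we can reach B, J, K, N. That is one component of size 4.
Starting from C we can reach C, E, I, L, M. That is one component of size 5.
Total: 4 components.

4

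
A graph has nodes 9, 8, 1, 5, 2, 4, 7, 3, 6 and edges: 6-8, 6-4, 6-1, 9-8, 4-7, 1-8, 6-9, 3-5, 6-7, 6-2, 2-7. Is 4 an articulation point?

No

Deleting 4 leaves 2 components (was 2), so 4 is not a cut vertex.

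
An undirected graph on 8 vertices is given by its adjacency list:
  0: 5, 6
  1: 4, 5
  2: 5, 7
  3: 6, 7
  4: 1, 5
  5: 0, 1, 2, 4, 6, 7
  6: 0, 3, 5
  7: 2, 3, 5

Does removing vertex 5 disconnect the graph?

Yes

Deleting 5 raises the number of components from 1 to 2, so 5 is a cut vertex.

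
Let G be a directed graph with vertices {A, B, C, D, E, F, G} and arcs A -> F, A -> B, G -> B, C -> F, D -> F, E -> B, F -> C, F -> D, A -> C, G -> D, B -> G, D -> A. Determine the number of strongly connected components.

2

{A, B, C, D, F, G} are all mutually reachable — one SCC of size 6.
{E} is an SCC by itself.
That gives 2 strongly connected components.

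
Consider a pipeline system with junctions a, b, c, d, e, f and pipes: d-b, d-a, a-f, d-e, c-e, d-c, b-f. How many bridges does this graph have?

0

The edges on the cycle d-c-e-d are not bridges since each lies on that cycle.
Every edge lies on some cycle, so there are no bridges.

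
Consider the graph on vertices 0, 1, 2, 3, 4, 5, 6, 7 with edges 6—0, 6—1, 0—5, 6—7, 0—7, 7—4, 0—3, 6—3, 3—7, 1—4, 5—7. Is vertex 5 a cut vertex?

No

Deleting 5 leaves 2 components (was 2), so 5 is not a cut vertex.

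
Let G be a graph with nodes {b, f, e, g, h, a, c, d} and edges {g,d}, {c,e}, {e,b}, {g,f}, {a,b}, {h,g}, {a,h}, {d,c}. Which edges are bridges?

The edges on the cycle a-h-g-d-c-e-b-a are not bridges since each lies on that cycle.
But removing g - f disconnects g from f — this is a bridge.

f-g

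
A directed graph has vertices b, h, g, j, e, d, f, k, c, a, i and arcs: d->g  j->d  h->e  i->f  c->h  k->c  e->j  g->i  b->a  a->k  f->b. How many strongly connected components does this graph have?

{a, b, c, d, e, f, g, h, i, j, k} are all mutually reachable — one SCC of size 11.
That gives 1 strongly connected component.

1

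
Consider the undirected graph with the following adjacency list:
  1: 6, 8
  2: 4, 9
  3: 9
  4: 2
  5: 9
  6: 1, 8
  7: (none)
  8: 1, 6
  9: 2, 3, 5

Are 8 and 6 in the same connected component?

Yes

From 8 we can reach 1, 6, 8, which includes 6.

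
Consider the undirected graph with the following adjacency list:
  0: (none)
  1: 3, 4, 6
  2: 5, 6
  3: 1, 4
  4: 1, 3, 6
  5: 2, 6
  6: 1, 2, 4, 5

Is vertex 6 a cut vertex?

Deleting 6 raises the number of components from 2 to 3, so 6 is a cut vertex.

Yes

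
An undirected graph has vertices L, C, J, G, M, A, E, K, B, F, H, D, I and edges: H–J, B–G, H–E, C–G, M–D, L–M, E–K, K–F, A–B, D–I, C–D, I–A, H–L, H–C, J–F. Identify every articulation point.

H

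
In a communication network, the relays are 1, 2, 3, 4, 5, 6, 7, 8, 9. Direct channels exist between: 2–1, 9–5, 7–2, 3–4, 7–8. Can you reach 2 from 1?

From 1 we can reach 1, 2, 7, 8, which includes 2.

Yes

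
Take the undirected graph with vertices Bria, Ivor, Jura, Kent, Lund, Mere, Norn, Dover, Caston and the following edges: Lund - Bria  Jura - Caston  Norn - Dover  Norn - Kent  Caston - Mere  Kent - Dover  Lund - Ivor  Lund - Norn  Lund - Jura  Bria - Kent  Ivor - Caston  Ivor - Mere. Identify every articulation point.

Removing Lund increases the component count from 1 to 2, so Lund is a cut vertex.
By contrast removing Caston leaves 1 component; it is not a cut vertex. No other vertex is a cut vertex either.

Lund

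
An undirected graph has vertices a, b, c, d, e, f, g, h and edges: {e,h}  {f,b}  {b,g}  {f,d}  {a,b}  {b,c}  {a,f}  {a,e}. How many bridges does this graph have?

The edges on the cycle a-f-b-a are not bridges since each lies on that cycle.
But removing e - h disconnects e from h; removing a - e disconnects a from e; removing b - g disconnects b from g; removing f - d disconnects f from d — these are bridges.
In total 5 edges are bridges.

5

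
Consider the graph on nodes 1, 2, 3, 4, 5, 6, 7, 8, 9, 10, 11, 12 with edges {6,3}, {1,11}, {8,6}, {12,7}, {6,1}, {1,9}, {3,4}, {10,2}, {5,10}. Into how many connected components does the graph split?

Starting from 7 we can reach 7, 12. That is one component of size 2.
Starting from 2 we can reach 2, 5, 10. That is one component of size 3.
Starting from 1 we can reach 1, 3, 4, 6, 8, 9, 11. That is one component of size 7.
Total: 3 components.

3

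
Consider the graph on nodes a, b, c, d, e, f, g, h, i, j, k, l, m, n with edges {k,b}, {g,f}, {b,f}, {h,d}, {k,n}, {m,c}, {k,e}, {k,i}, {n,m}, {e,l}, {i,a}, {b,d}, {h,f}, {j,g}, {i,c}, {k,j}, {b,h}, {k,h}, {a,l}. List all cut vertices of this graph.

k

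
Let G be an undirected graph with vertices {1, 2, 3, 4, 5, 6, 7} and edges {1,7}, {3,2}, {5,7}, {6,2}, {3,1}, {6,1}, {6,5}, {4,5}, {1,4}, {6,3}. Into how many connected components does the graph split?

Starting from 1 we can reach 1, 2, 3, 4, 5, 6, 7. That is one component of size 7.
Total: 1 component.

1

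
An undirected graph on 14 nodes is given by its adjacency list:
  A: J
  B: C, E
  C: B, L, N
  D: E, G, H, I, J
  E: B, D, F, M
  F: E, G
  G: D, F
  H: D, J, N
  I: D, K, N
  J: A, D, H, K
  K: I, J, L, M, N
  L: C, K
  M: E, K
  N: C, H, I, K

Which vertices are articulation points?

J

Removing J increases the component count from 1 to 2, so J is a cut vertex.
By contrast removing B leaves 1 component; it is not a cut vertex. No other vertex is a cut vertex either.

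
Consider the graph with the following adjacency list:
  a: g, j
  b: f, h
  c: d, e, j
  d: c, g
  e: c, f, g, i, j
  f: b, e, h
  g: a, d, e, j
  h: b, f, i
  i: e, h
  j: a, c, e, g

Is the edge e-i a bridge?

No

After removing e-i, the path e-f-h-i still connects them, so the edge is not a bridge.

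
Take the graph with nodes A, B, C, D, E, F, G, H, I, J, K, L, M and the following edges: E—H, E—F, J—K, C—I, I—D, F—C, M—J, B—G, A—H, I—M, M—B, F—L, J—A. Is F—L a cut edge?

Yes

Removing F—L leaves no path between F and L: the component count goes from 1 to 2. So it is a bridge.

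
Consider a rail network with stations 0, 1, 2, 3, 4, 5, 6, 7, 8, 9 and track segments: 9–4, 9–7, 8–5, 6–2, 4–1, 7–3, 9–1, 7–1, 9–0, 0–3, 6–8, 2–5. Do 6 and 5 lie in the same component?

Yes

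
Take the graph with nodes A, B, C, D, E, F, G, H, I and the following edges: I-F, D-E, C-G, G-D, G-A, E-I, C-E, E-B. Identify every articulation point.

E, G, I

Removing E increases the component count from 2 to 4, so E is a cut vertex.
Removing G increases the component count from 2 to 3, so G is a cut vertex.
Removing I increases the component count from 2 to 3, so I is a cut vertex.
By contrast removing D leaves 2 components; it is not a cut vertex. No other vertex is a cut vertex either.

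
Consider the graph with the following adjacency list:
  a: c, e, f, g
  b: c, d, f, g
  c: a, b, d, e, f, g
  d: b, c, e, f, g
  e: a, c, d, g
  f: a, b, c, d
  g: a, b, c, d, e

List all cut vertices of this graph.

Removing c, for instance, still leaves 1 component. No single vertex removal increases the component count — the graph has no articulation points.

none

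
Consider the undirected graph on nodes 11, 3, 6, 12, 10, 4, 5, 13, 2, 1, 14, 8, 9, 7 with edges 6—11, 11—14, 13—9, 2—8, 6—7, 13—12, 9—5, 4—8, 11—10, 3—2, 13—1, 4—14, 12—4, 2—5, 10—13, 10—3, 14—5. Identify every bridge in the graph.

1-13, 11-6, 6-7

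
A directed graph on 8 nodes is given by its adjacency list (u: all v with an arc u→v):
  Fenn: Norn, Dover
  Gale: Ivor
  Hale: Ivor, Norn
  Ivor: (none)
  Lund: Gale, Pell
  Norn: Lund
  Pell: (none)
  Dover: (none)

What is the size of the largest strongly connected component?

1

{Pell} is an SCC by itself.
{Norn} is an SCC by itself.
{Lund} is an SCC by itself.
{Dover} is an SCC by itself.
{Gale} is an SCC by itself.
(and 3 more singleton SCCs)
The largest has 1 vertex.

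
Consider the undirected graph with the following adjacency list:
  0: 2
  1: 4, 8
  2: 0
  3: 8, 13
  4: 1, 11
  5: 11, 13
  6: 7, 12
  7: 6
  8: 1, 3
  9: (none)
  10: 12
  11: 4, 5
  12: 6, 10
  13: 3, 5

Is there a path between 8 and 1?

Yes

From 8 we can reach 1, 3, 4, 5, 8, 11, 13, which includes 1.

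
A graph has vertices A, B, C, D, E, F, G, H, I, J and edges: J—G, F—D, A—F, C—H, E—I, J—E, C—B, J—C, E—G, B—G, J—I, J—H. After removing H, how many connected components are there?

With H gone, the remaining components are: {A, D, F}; {B, C, E, G, I, J}.
That is 2 components.

2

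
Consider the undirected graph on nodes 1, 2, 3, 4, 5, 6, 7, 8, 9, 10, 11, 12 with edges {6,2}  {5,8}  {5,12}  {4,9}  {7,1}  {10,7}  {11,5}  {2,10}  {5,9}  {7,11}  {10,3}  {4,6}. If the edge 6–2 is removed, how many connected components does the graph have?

6 and 2 are still connected via 6-4-9-5-11-7-10-2, so the component count stays at 1.

1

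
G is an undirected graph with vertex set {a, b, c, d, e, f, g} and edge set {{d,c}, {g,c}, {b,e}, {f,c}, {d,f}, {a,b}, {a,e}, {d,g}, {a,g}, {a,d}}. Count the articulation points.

1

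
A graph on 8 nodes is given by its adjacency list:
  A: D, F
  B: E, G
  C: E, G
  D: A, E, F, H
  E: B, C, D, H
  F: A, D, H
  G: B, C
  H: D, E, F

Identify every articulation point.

E

Removing E increases the component count from 1 to 2, so E is a cut vertex.
By contrast removing A leaves 1 component; it is not a cut vertex. No other vertex is a cut vertex either.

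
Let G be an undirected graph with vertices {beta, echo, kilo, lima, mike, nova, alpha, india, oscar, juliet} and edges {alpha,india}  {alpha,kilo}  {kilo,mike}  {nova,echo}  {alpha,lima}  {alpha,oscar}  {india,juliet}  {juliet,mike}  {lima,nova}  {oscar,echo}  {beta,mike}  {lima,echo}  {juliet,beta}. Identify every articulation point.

alpha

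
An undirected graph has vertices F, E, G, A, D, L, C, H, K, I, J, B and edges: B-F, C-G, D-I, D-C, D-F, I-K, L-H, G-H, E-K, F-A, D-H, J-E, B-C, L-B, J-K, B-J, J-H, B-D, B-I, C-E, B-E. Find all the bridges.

A-F

The edges on the cycle B-D-F-B are not bridges since each lies on that cycle.
But removing F-A disconnects F from A — this is a bridge.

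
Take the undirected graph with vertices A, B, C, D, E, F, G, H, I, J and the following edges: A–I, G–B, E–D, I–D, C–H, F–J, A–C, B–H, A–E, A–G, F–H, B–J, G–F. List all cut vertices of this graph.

Removing A increases the component count from 1 to 2, so A is a cut vertex.
By contrast removing G leaves 1 component; it is not a cut vertex. No other vertex is a cut vertex either.

A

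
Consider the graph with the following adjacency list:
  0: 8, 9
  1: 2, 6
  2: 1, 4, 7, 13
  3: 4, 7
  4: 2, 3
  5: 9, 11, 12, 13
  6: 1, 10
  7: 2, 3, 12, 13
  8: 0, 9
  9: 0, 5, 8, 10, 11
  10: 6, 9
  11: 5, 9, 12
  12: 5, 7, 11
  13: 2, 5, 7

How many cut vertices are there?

1

Removing 9 increases the component count from 1 to 2, so 9 is a cut vertex.
By contrast removing 5 leaves 1 component; it is not a cut vertex. No other vertex is a cut vertex either.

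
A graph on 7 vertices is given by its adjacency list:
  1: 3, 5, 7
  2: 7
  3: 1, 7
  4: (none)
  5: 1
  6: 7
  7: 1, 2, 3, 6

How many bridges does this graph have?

3

The edges on the cycle 3-1-7-3 are not bridges since each lies on that cycle.
But removing 7-2 disconnects 7 from 2; removing 1-5 disconnects 1 from 5; removing 7-6 disconnects 7 from 6 — these are bridges.
That makes 3 bridges.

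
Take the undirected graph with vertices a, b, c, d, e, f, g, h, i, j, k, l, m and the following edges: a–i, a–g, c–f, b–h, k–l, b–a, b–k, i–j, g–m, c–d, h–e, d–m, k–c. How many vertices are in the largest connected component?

Starting from a we can reach a, b, c, d, e, f, g, h, i, j, k, l, m. That is one component of size 13.
The largest has 13 vertices.

13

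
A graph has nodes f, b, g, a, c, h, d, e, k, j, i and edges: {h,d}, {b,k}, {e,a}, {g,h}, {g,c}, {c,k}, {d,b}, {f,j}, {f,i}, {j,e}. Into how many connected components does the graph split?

Starting from a we can reach a, e, f, i, j. That is one component of size 5.
Starting from b we can reach b, c, d, g, h, k. That is one component of size 6.
Total: 2 components.

2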